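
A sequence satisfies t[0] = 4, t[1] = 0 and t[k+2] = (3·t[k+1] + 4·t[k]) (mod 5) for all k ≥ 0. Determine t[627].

4

t[0] = 4,  t[1] = 0,  t[2] = 1,  t[3] = 3,  t[4] = 3,  t[5] = 1,  t[6] = 0,  t[7] = 4,  t[8] = 2,  t[9] = 2,  t[10] = 4,  t[11] = 0.
Since (t[10], t[11]) = (t[0], t[1]) = (4, 0) (two consecutive terms determine the rest), the sequence is periodic with period 10.
So t[627] = t[0 + ((627-0) mod 10)] = t[7] = 4.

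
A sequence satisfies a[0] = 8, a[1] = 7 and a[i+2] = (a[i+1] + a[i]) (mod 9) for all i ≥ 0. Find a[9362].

a[0] = 8,  a[1] = 7,  a[2] = 6,  a[3] = 4,  a[4] = 1,  a[5] = 5,  a[6] = 6,  a[7] = 2,  a[8] = 8,  a[9] = 1,  a[10] = 0,  a[11] = 1,  a[12] = 1,  a[13] = 2,  a[14] = 3,  a[15] = 5,  a[16] = 8,  a[17] = 4,  a[18] = 3,  a[19] = 7,  a[20] = 1,  a[21] = 8,  a[22] = 0,  a[23] = 8,  a[24] = 8,  a[25] = 7.
The sequence repeats with period 24.
So a[9362] = a[0 + ((9362-0) mod 24)] = a[2] = 6.

6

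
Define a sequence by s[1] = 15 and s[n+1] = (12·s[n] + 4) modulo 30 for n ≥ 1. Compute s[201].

We have s[1] = 15,  s[2] = 4,  s[3] = 22,  s[4] = 28,  s[5] = 10,  s[6] = 4.
Since s[6] = s[2] = 4, the sequence is eventually periodic: after a pre-period of length 1 it cycles with period 4.
For n ≥ 2, s[n] depends only on (n - 2) mod 4. (201 - 2) mod 4 = 3, so s[201] = s[5] = 10.

10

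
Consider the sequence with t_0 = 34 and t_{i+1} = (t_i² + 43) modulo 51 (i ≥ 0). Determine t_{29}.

5

Computing terms: t_0 = 34, t_1 = 26, t_2 = 5, t_3 = 17, t_4 = 26.
Since t_4 = t_1 = 26, the sequence is eventually periodic: after a pre-period of length 1 it cycles with period 3.
For i ≥ 1, t_i depends only on (i - 1) mod 3. (29 - 1) mod 3 = 1, so t_{29} = t_2 = 5.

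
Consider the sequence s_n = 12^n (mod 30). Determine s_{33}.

12

Listing terms: s_0 = 1; s_1 = 12; s_2 = 24; s_3 = 18; s_4 = 6; s_5 = 12.
Since s_5 = s_1 = 12, the sequence is eventually periodic: after a pre-period of length 1 it cycles with period 4.
For n ≥ 1, s_n depends only on (n - 1) mod 4. (33 - 1) mod 4 = 0, so s_{33} = s_1 = 12.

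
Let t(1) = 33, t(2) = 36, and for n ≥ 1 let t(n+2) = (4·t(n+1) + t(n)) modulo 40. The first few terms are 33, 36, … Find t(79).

17

Listing terms: t(1) = 33; t(2) = 36; t(3) = 17; t(4) = 24; t(5) = 33; t(6) = 36.
Since (t(5), t(6)) = (t(1), t(2)) = (33, 36) (two consecutive terms determine the rest), the sequence is periodic with period 4.
So t(79) = t(1 + ((79-1) mod 4)) = t(3) = 17.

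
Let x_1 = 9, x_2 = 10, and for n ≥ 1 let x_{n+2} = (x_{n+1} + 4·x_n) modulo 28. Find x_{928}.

18

We have x_1 = 9,  x_2 = 10,  x_3 = 18,  x_4 = 2,  x_5 = 18,  x_6 = 26,  x_7 = 14,  x_8 = 6,  x_9 = 6,  x_{10} = 2,  x_{11} = 26,  x_{12} = 6,  x_{13} = 26,  x_{14} = 22,  x_{15} = 14,  x_{16} = 18,  x_{17} = 18,  x_{18} = 6,  x_{19} = 22,  x_{20} = 18,  x_{21} = 22,  x_{22} = 10,  x_{23} = 14,  x_{24} = 26,  x_{25} = 26,  x_{26} = 18,  x_{27} = 10,  x_{28} = 26,  x_{29} = 10,  x_{30} = 2,  x_{31} = 14,  x_{32} = 22,  x_{33} = 22,  x_{34} = 26,  x_{35} = 2,  x_{36} = 22,  x_{37} = 2,  x_{38} = 6,  x_{39} = 14,  x_{40} = 10,  x_{41} = 10,  x_{42} = 22,  x_{43} = 6,  x_{44} = 10,  x_{45} = 6,  x_{46} = 18,  x_{47} = 14,  x_{48} = 2,  x_{49} = 2,  x_{50} = 10,  x_{51} = 18.
Since (x_{50}, x_{51}) = (x_2, x_3) = (10, 18) (two consecutive terms determine the rest), the sequence is eventually periodic: after a pre-period of length 1 it cycles with period 48.
For n ≥ 2, x_n depends only on (n - 2) mod 48. (928 - 2) mod 48 = 14, so x_{928} = x_{16} = 18.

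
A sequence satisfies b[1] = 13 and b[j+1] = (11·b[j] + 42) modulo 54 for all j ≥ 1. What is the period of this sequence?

18

We have b[1] = 13; b[2] = 23; b[3] = 25; b[4] = 47; b[5] = 19; b[6] = 35; b[7] = 49; b[8] = 41; b[9] = 7; b[10] = 11; b[11] = 1; b[12] = 53; b[13] = 31; b[14] = 5; b[15] = 43; b[16] = 29; b[17] = 37; b[18] = 17; b[19] = 13.
The sequence repeats with period 18.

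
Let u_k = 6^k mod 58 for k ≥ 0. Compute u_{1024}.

36

Computing terms: u_0 = 1; u_1 = 6; u_2 = 36; u_3 = 42; u_4 = 20; u_5 = 4; u_6 = 24; u_7 = 28; u_8 = 52; u_9 = 22; u_{10} = 16; u_{11} = 38; u_{12} = 54; u_{13} = 34; u_{14} = 30; u_{15} = 6.
Since u_{15} = u_1 = 6, the sequence is eventually periodic: after a pre-period of length 1 it cycles with period 14.
For k ≥ 1, u_k depends only on (k - 1) mod 14. (1024 - 1) mod 14 = 1, so u_{1024} = u_2 = 36.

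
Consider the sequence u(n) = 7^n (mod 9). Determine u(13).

u(0) = 1; u(1) = 7; u(2) = 4; u(3) = 1.
The sequence repeats with period 3.
So u(13) = u(0 + ((13-0) mod 3)) = u(1) = 7.

7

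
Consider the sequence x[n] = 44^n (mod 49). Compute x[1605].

x[0] = 1, x[1] = 44, x[2] = 25, x[3] = 22, x[4] = 37, x[5] = 11, x[6] = 43, x[7] = 30, x[8] = 46, x[9] = 15, x[10] = 23, x[11] = 32, x[12] = 36, x[13] = 16, x[14] = 18, x[15] = 8, x[16] = 9, x[17] = 4, x[18] = 29, x[19] = 2, x[20] = 39, x[21] = 1.
The sequence repeats with period 21.
So x[1605] = x[0 + ((1605-0) mod 21)] = x[9] = 15.

15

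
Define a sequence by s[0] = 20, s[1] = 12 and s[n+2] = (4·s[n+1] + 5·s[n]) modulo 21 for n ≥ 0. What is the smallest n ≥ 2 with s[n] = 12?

7

We have s[0] = 20, s[1] = 12, s[2] = 1, s[3] = 1, s[4] = 9, s[5] = 20, s[6] = 20, s[7] = 12.
Since (s[6], s[7]) = (s[0], s[1]) = (20, 12) (two consecutive terms determine the rest), the sequence is periodic with period 6.
The value 12 next appears (with n ≥ 2) at s[7].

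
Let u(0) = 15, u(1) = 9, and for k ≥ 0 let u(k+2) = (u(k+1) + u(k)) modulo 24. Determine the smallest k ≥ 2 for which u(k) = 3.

6

u(0) = 15, u(1) = 9, u(2) = 0, u(3) = 9, u(4) = 9, u(5) = 18, u(6) = 3, u(7) = 21, u(8) = 0, u(9) = 21, u(10) = 21, u(11) = 18, u(12) = 15, u(13) = 9.
Since (u(12), u(13)) = (u(0), u(1)) = (15, 9) (two consecutive terms determine the rest), the sequence is periodic with period 12.
The value 3 first appears (with k ≥ 2) at u(6).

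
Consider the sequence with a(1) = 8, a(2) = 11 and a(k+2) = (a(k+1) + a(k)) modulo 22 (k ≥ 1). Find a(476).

13

Computing terms: a(1) = 8,  a(2) = 11,  a(3) = 19,  a(4) = 8,  a(5) = 5,  a(6) = 13,  a(7) = 18,  a(8) = 9,  a(9) = 5,  a(10) = 14,  a(11) = 19,  a(12) = 11,  a(13) = 8,  a(14) = 19,  a(15) = 5,  a(16) = 2,  a(17) = 7,  a(18) = 9,  a(19) = 16,  a(20) = 3,  a(21) = 19,  a(22) = 0,  a(23) = 19,  a(24) = 19,  a(25) = 16,  a(26) = 13,  a(27) = 7,  a(28) = 20,  a(29) = 5,  a(30) = 3,  a(31) = 8,  a(32) = 11.
Since (a(31), a(32)) = (a(1), a(2)) = (8, 11) (two consecutive terms determine the rest), the sequence is periodic with period 30.
(476 - 1) mod 30 = 25, so a(476) = a(26) = 13.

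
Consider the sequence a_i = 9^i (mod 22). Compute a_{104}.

5

We have a_0 = 1; a_1 = 9; a_2 = 15; a_3 = 3; a_4 = 5; a_5 = 1.
Since a_5 = a_0 = 1, the sequence is periodic with period 5.
(104 - 0) mod 5 = 4, so a_{104} = a_4 = 5.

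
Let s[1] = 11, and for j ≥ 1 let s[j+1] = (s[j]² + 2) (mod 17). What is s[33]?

11

Listing terms: s[1] = 11,  s[2] = 4,  s[3] = 1,  s[4] = 3,  s[5] = 11.
Since s[5] = s[1] = 11, the sequence is periodic with period 4.
So s[33] = s[1 + ((33-1) mod 4)] = s[1] = 11.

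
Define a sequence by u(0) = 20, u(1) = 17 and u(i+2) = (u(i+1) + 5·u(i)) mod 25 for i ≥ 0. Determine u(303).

2

Listing terms: u(0) = 20,  u(1) = 17,  u(2) = 17,  u(3) = 2,  u(4) = 12,  u(5) = 22,  u(6) = 7,  u(7) = 17,  u(8) = 2.
Since (u(7), u(8)) = (u(2), u(3)) = (17, 2) (two consecutive terms determine the rest), the sequence is eventually periodic: after a pre-period of length 2 it cycles with period 5.
For i ≥ 2, u(i) depends only on (i - 2) mod 5. (303 - 2) mod 5 = 1, so u(303) = u(3) = 2.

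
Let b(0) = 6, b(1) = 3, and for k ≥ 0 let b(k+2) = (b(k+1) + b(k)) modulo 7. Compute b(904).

1

b(0) = 6; b(1) = 3; b(2) = 2; b(3) = 5; b(4) = 0; b(5) = 5; b(6) = 5; b(7) = 3; b(8) = 1; b(9) = 4; b(10) = 5; b(11) = 2; b(12) = 0; b(13) = 2; b(14) = 2; b(15) = 4; b(16) = 6; b(17) = 3.
The sequence repeats with period 16.
So b(904) = b(0 + ((904-0) mod 16)) = b(8) = 1.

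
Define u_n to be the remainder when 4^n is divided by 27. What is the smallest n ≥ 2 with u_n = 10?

Listing terms: u_1 = 4, u_2 = 16, u_3 = 10, u_4 = 13, u_5 = 25, u_6 = 19, u_7 = 22, u_8 = 7, u_9 = 1, u_{10} = 4.
The sequence repeats with period 9.
The value 10 first appears (with n ≥ 2) at u_3.

3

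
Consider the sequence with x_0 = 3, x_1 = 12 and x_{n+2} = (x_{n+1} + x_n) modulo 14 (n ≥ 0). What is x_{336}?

3

Listing terms: x_0 = 3,  x_1 = 12,  x_2 = 1,  x_3 = 13,  x_4 = 0,  x_5 = 13,  x_6 = 13,  x_7 = 12,  x_8 = 11,  x_9 = 9,  x_{10} = 6,  x_{11} = 1,  x_{12} = 7,  x_{13} = 8,  x_{14} = 1,  x_{15} = 9,  x_{16} = 10,  x_{17} = 5,  x_{18} = 1,  x_{19} = 6,  x_{20} = 7,  x_{21} = 13,  x_{22} = 6,  x_{23} = 5,  x_{24} = 11,  x_{25} = 2,  x_{26} = 13,  x_{27} = 1,  x_{28} = 0,  x_{29} = 1,  x_{30} = 1,  x_{31} = 2,  x_{32} = 3,  x_{33} = 5,  x_{34} = 8,  x_{35} = 13,  x_{36} = 7,  x_{37} = 6,  x_{38} = 13,  x_{39} = 5,  x_{40} = 4,  x_{41} = 9,  x_{42} = 13,  x_{43} = 8,  x_{44} = 7,  x_{45} = 1,  x_{46} = 8,  x_{47} = 9,  x_{48} = 3,  x_{49} = 12.
The sequence repeats with period 48.
So x_{336} = x_{0 + ((336-0) mod 48)} = x_0 = 3.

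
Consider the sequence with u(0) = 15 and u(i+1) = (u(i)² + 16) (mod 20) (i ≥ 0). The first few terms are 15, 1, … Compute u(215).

Computing terms: u(0) = 15; u(1) = 1; u(2) = 17; u(3) = 5; u(4) = 1.
Since u(4) = u(1) = 1, the sequence is eventually periodic: after a pre-period of length 1 it cycles with period 3.
For i ≥ 1, u(i) depends only on (i - 1) mod 3. (215 - 1) mod 3 = 1, so u(215) = u(2) = 17.

17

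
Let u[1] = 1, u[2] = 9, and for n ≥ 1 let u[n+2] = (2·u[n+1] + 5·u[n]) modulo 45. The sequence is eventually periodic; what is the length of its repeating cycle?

12

Listing terms: u[1] = 1,  u[2] = 9,  u[3] = 23,  u[4] = 1,  u[5] = 27,  u[6] = 14,  u[7] = 28,  u[8] = 36,  u[9] = 32,  u[10] = 19,  u[11] = 18,  u[12] = 41,  u[13] = 37,  u[14] = 9,  u[15] = 23.
Since (u[14], u[15]) = (u[2], u[3]) = (9, 23) (two consecutive terms determine the rest), the sequence is eventually periodic: after a pre-period of length 1 it cycles with period 12.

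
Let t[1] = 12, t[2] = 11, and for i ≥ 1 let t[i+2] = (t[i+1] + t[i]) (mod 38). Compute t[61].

34

Listing terms: t[1] = 12; t[2] = 11; t[3] = 23; t[4] = 34; t[5] = 19; t[6] = 15; t[7] = 34; t[8] = 11; t[9] = 7; t[10] = 18; t[11] = 25; t[12] = 5; t[13] = 30; t[14] = 35; t[15] = 27; t[16] = 24; t[17] = 13; t[18] = 37; t[19] = 12; t[20] = 11.
The sequence repeats with period 18.
So t[61] = t[1 + ((61-1) mod 18)] = t[7] = 34.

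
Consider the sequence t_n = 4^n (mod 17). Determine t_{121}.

We have t_0 = 1; t_1 = 4; t_2 = 16; t_3 = 13; t_4 = 1.
The sequence repeats with period 4.
So t_{121} = t_{0 + ((121-0) mod 4)} = t_1 = 4.

4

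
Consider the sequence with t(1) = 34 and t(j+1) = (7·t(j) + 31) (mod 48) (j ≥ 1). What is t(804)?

Listing terms: t(1) = 34; t(2) = 29; t(3) = 42; t(4) = 37; t(5) = 2; t(6) = 45; t(7) = 10; t(8) = 5; t(9) = 18; t(10) = 13; t(11) = 26; t(12) = 21; t(13) = 34.
The sequence repeats with period 12.
So t(804) = t(1 + ((804-1) mod 12)) = t(12) = 21.

21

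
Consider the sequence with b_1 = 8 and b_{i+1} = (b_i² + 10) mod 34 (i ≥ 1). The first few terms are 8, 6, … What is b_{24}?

Computing terms: b_1 = 8, b_2 = 6, b_3 = 12, b_4 = 18, b_5 = 28, b_6 = 12.
Since b_6 = b_3 = 12, the sequence is eventually periodic: after a pre-period of length 2 it cycles with period 3.
For i ≥ 3, b_i depends only on (i - 3) mod 3. (24 - 3) mod 3 = 0, so b_{24} = b_3 = 12.

12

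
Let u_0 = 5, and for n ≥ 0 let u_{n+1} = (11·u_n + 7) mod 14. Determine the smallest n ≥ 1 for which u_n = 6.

1

u_0 = 5,  u_1 = 6,  u_2 = 3,  u_3 = 12,  u_4 = 13,  u_5 = 10,  u_6 = 5.
The sequence repeats with period 6.
The value 6 first appears (with n ≥ 1) at u_1.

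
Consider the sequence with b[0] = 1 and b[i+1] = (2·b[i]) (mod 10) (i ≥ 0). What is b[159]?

8

b[0] = 1,  b[1] = 2,  b[2] = 4,  b[3] = 8,  b[4] = 6,  b[5] = 2.
Since b[5] = b[1] = 2, the sequence is eventually periodic: after a pre-period of length 1 it cycles with period 4.
For i ≥ 1, b[i] depends only on (i - 1) mod 4. (159 - 1) mod 4 = 2, so b[159] = b[3] = 8.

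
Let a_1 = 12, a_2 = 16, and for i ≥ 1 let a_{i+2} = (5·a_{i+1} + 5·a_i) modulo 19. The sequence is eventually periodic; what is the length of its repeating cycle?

Listing terms: a_1 = 12; a_2 = 16; a_3 = 7; a_4 = 1; a_5 = 2; a_6 = 15; a_7 = 9; a_8 = 6; a_9 = 18; a_{10} = 6; a_{11} = 6; a_{12} = 3; a_{13} = 7; a_{14} = 12; a_{15} = 0; a_{16} = 3; a_{17} = 15; a_{18} = 14; a_{19} = 12; a_{20} = 16.
Since (a_{19}, a_{20}) = (a_1, a_2) = (12, 16) (two consecutive terms determine the rest), the sequence is periodic with period 18.

18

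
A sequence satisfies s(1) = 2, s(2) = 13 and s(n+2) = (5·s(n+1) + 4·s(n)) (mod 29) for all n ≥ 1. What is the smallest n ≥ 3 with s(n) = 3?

19

We have s(1) = 2,  s(2) = 13,  s(3) = 15,  s(4) = 11,  s(5) = 28,  s(6) = 10,  s(7) = 17,  s(8) = 9,  s(9) = 26,  s(10) = 21,  s(11) = 6,  s(12) = 27,  s(13) = 14,  s(14) = 4,  s(15) = 18,  s(16) = 19,  s(17) = 22,  s(18) = 12,  s(19) = 3,  s(20) = 5,  s(21) = 8,  s(22) = 2,  s(23) = 13.
Since (s(22), s(23)) = (s(1), s(2)) = (2, 13) (two consecutive terms determine the rest), the sequence is periodic with period 21.
The value 3 first appears (with n ≥ 3) at s(19).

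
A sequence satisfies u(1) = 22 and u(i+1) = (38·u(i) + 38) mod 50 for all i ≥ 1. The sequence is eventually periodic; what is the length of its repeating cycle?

20

Listing terms: u(1) = 22; u(2) = 24; u(3) = 0; u(4) = 38; u(5) = 32; u(6) = 4; u(7) = 40; u(8) = 8; u(9) = 42; u(10) = 34; u(11) = 30; u(12) = 28; u(13) = 2; u(14) = 14; u(15) = 20; u(16) = 48; u(17) = 12; u(18) = 44; u(19) = 10; u(20) = 18; u(21) = 22.
Since u(21) = u(1) = 22, the sequence is periodic with period 20.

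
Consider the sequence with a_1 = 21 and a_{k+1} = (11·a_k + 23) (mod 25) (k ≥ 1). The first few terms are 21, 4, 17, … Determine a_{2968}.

12

Listing terms: a_1 = 21; a_2 = 4; a_3 = 17; a_4 = 10; a_5 = 8; a_6 = 11; a_7 = 19; a_8 = 7; a_9 = 0; a_{10} = 23; a_{11} = 1; a_{12} = 9; a_{13} = 22; a_{14} = 15; a_{15} = 13; a_{16} = 16; a_{17} = 24; a_{18} = 12; a_{19} = 5; a_{20} = 3; a_{21} = 6; a_{22} = 14; a_{23} = 2; a_{24} = 20; a_{25} = 18; a_{26} = 21.
Since a_{26} = a_1 = 21, the sequence is periodic with period 25.
(2968 - 1) mod 25 = 17, so a_{2968} = a_{18} = 12.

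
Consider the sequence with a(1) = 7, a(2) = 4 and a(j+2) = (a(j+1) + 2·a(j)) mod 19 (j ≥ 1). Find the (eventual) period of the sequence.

Computing terms: a(1) = 7; a(2) = 4; a(3) = 18; a(4) = 7; a(5) = 5; a(6) = 0; a(7) = 10; a(8) = 10; a(9) = 11; a(10) = 12; a(11) = 15; a(12) = 1; a(13) = 12; a(14) = 14; a(15) = 0; a(16) = 9; a(17) = 9; a(18) = 8; a(19) = 7; a(20) = 4.
The sequence repeats with period 18.

18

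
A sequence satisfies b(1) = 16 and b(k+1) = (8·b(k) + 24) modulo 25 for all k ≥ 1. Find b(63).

Listing terms: b(1) = 16; b(2) = 2; b(3) = 15; b(4) = 19; b(5) = 1; b(6) = 7; b(7) = 5; b(8) = 14; b(9) = 11; b(10) = 12; b(11) = 20; b(12) = 9; b(13) = 21; b(14) = 17; b(15) = 10; b(16) = 4; b(17) = 6; b(18) = 22; b(19) = 0; b(20) = 24; b(21) = 16.
The sequence repeats with period 20.
So b(63) = b(1 + ((63-1) mod 20)) = b(3) = 15.

15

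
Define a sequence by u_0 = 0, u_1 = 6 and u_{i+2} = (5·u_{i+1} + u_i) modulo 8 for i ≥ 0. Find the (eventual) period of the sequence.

6

We have u_0 = 0; u_1 = 6; u_2 = 6; u_3 = 4; u_4 = 2; u_5 = 6; u_6 = 0; u_7 = 6.
Since (u_6, u_7) = (u_0, u_1) = (0, 6) (two consecutive terms determine the rest), the sequence is periodic with period 6.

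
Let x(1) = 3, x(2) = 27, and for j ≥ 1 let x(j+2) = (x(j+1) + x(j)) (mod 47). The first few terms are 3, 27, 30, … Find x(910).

Computing terms: x(1) = 3, x(2) = 27, x(3) = 30, x(4) = 10, x(5) = 40, x(6) = 3, x(7) = 43, x(8) = 46, x(9) = 42, x(10) = 41, x(11) = 36, x(12) = 30, x(13) = 19, x(14) = 2, x(15) = 21, x(16) = 23, x(17) = 44, x(18) = 20, x(19) = 17, x(20) = 37, x(21) = 7, x(22) = 44, x(23) = 4, x(24) = 1, x(25) = 5, x(26) = 6, x(27) = 11, x(28) = 17, x(29) = 28, x(30) = 45, x(31) = 26, x(32) = 24, x(33) = 3, x(34) = 27.
The sequence repeats with period 32.
(910 - 1) mod 32 = 13, so x(910) = x(14) = 2.

2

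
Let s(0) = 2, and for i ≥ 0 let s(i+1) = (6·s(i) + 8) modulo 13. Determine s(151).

8

s(0) = 2; s(1) = 7; s(2) = 11; s(3) = 9; s(4) = 10; s(5) = 3; s(6) = 0; s(7) = 8; s(8) = 4; s(9) = 6; s(10) = 5; s(11) = 12; s(12) = 2.
Since s(12) = s(0) = 2, the sequence is periodic with period 12.
(151 - 0) mod 12 = 7, so s(151) = s(7) = 8.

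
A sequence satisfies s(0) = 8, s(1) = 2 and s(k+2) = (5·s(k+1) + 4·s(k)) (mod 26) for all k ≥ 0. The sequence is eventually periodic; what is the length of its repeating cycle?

s(0) = 8; s(1) = 2; s(2) = 16; s(3) = 10; s(4) = 10; s(5) = 12; s(6) = 22; s(7) = 2; s(8) = 20; s(9) = 4; s(10) = 22; s(11) = 22; s(12) = 16; s(13) = 12; s(14) = 20; s(15) = 18; s(16) = 14; s(17) = 12; s(18) = 12; s(19) = 4; s(20) = 16; s(21) = 18; s(22) = 24; s(23) = 10; s(24) = 16; s(25) = 16; s(26) = 14; s(27) = 4; s(28) = 24; s(29) = 6; s(30) = 22; s(31) = 4; s(32) = 4; s(33) = 10; s(34) = 14; s(35) = 6; s(36) = 8; s(37) = 12; s(38) = 14; s(39) = 14; s(40) = 22; s(41) = 10; s(42) = 8; s(43) = 2.
Since (s(42), s(43)) = (s(0), s(1)) = (8, 2) (two consecutive terms determine the rest), the sequence is periodic with period 42.

42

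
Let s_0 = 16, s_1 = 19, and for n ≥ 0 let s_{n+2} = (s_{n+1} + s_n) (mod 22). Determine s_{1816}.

Computing terms: s_0 = 16,  s_1 = 19,  s_2 = 13,  s_3 = 10,  s_4 = 1,  s_5 = 11,  s_6 = 12,  s_7 = 1,  s_8 = 13,  s_9 = 14,  s_{10} = 5,  s_{11} = 19,  s_{12} = 2,  s_{13} = 21,  s_{14} = 1,  s_{15} = 0,  s_{16} = 1,  s_{17} = 1,  s_{18} = 2,  s_{19} = 3,  s_{20} = 5,  s_{21} = 8,  s_{22} = 13,  s_{23} = 21,  s_{24} = 12,  s_{25} = 11,  s_{26} = 1,  s_{27} = 12,  s_{28} = 13,  s_{29} = 3,  s_{30} = 16,  s_{31} = 19.
Since (s_{30}, s_{31}) = (s_0, s_1) = (16, 19) (two consecutive terms determine the rest), the sequence is periodic with period 30.
So s_{1816} = s_{0 + ((1816-0) mod 30)} = s_{16} = 1.

1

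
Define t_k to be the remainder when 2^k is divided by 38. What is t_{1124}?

28

Listing terms: t_0 = 1,  t_1 = 2,  t_2 = 4,  t_3 = 8,  t_4 = 16,  t_5 = 32,  t_6 = 26,  t_7 = 14,  t_8 = 28,  t_9 = 18,  t_{10} = 36,  t_{11} = 34,  t_{12} = 30,  t_{13} = 22,  t_{14} = 6,  t_{15} = 12,  t_{16} = 24,  t_{17} = 10,  t_{18} = 20,  t_{19} = 2.
Since t_{19} = t_1 = 2, the sequence is eventually periodic: after a pre-period of length 1 it cycles with period 18.
For k ≥ 1, t_k depends only on (k - 1) mod 18. (1124 - 1) mod 18 = 7, so t_{1124} = t_8 = 28.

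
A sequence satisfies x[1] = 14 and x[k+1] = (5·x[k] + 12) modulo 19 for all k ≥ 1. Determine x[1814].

1

Listing terms: x[1] = 14,  x[2] = 6,  x[3] = 4,  x[4] = 13,  x[5] = 1,  x[6] = 17,  x[7] = 2,  x[8] = 3,  x[9] = 8,  x[10] = 14.
The sequence repeats with period 9.
So x[1814] = x[1 + ((1814-1) mod 9)] = x[5] = 1.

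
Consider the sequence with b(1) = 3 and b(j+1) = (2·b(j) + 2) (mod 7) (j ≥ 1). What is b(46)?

Listing terms: b(1) = 3, b(2) = 1, b(3) = 4, b(4) = 3.
The sequence repeats with period 3.
So b(46) = b(1 + ((46-1) mod 3)) = b(1) = 3.

3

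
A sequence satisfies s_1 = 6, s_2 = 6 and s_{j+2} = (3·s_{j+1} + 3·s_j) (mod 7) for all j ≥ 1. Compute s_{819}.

4

We have s_1 = 6; s_2 = 6; s_3 = 1; s_4 = 0; s_5 = 3; s_6 = 2; s_7 = 1; s_8 = 2; s_9 = 2; s_{10} = 5; s_{11} = 0; s_{12} = 1; s_{13} = 3; s_{14} = 5; s_{15} = 3; s_{16} = 3; s_{17} = 4; s_{18} = 0; s_{19} = 5; s_{20} = 1; s_{21} = 4; s_{22} = 1; s_{23} = 1; s_{24} = 6; s_{25} = 0; s_{26} = 4; s_{27} = 5; s_{28} = 6; s_{29} = 5; s_{30} = 5; s_{31} = 2; s_{32} = 0; s_{33} = 6; s_{34} = 4; s_{35} = 2; s_{36} = 4; s_{37} = 4; s_{38} = 3; s_{39} = 0; s_{40} = 2; s_{41} = 6; s_{42} = 3; s_{43} = 6; s_{44} = 6.
The sequence repeats with period 42.
So s_{819} = s_{1 + ((819-1) mod 42)} = s_{21} = 4.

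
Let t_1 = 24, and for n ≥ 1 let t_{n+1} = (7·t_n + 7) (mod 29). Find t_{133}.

19

t_1 = 24,  t_2 = 1,  t_3 = 14,  t_4 = 18,  t_5 = 17,  t_6 = 10,  t_7 = 19,  t_8 = 24.
The sequence repeats with period 7.
So t_{133} = t_{1 + ((133-1) mod 7)} = t_7 = 19.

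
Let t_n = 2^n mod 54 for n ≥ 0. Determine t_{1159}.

20

t_0 = 1, t_1 = 2, t_2 = 4, t_3 = 8, t_4 = 16, t_5 = 32, t_6 = 10, t_7 = 20, t_8 = 40, t_9 = 26, t_{10} = 52, t_{11} = 50, t_{12} = 46, t_{13} = 38, t_{14} = 22, t_{15} = 44, t_{16} = 34, t_{17} = 14, t_{18} = 28, t_{19} = 2.
Since t_{19} = t_1 = 2, the sequence is eventually periodic: after a pre-period of length 1 it cycles with period 18.
For n ≥ 1, t_n depends only on (n - 1) mod 18. (1159 - 1) mod 18 = 6, so t_{1159} = t_7 = 20.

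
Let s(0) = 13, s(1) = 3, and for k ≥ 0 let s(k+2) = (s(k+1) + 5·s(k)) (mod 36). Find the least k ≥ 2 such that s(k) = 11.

Listing terms: s(0) = 13,  s(1) = 3,  s(2) = 32,  s(3) = 11,  s(4) = 27,  s(5) = 10,  s(6) = 1,  s(7) = 15,  s(8) = 20,  s(9) = 23,  s(10) = 15,  s(11) = 22,  s(12) = 25,  s(13) = 27,  s(14) = 8,  s(15) = 35,  s(16) = 3,  s(17) = 34,  s(18) = 13,  s(19) = 3.
The sequence repeats with period 18.
The value 11 first appears (with k ≥ 2) at s(3).

3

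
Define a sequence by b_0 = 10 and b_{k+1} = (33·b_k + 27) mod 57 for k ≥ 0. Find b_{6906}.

We have b_0 = 10,  b_1 = 15,  b_2 = 9,  b_3 = 39,  b_4 = 3,  b_5 = 12,  b_6 = 24,  b_7 = 21,  b_8 = 36,  b_9 = 18,  b_{10} = 51,  b_{11} = 0,  b_{12} = 27,  b_{13} = 6,  b_{14} = 54,  b_{15} = 42,  b_{16} = 45,  b_{17} = 30,  b_{18} = 48,  b_{19} = 15.
Since b_{19} = b_1 = 15, the sequence is eventually periodic: after a pre-period of length 1 it cycles with period 18.
For k ≥ 1, b_k depends only on (k - 1) mod 18. (6906 - 1) mod 18 = 11, so b_{6906} = b_{12} = 27.

27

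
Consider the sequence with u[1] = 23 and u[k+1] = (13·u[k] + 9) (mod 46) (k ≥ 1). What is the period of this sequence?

22

u[1] = 23,  u[2] = 32,  u[3] = 11,  u[4] = 14,  u[5] = 7,  u[6] = 8,  u[7] = 21,  u[8] = 6,  u[9] = 41,  u[10] = 36,  u[11] = 17,  u[12] = 0,  u[13] = 9,  u[14] = 34,  u[15] = 37,  u[16] = 30,  u[17] = 31,  u[18] = 44,  u[19] = 29,  u[20] = 18,  u[21] = 13,  u[22] = 40,  u[23] = 23.
Since u[23] = u[1] = 23, the sequence is periodic with period 22.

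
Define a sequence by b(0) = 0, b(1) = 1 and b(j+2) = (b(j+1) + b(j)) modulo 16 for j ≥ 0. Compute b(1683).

Computing terms: b(0) = 0; b(1) = 1; b(2) = 1; b(3) = 2; b(4) = 3; b(5) = 5; b(6) = 8; b(7) = 13; b(8) = 5; b(9) = 2; b(10) = 7; b(11) = 9; b(12) = 0; b(13) = 9; b(14) = 9; b(15) = 2; b(16) = 11; b(17) = 13; b(18) = 8; b(19) = 5; b(20) = 13; b(21) = 2; b(22) = 15; b(23) = 1; b(24) = 0; b(25) = 1.
Since (b(24), b(25)) = (b(0), b(1)) = (0, 1) (two consecutive terms determine the rest), the sequence is periodic with period 24.
(1683 - 0) mod 24 = 3, so b(1683) = b(3) = 2.

2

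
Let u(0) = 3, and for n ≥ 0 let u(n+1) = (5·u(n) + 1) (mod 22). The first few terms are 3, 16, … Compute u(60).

u(0) = 3,  u(1) = 16,  u(2) = 15,  u(3) = 10,  u(4) = 7,  u(5) = 14,  u(6) = 5,  u(7) = 4,  u(8) = 21,  u(9) = 18,  u(10) = 3.
Since u(10) = u(0) = 3, the sequence is periodic with period 10.
So u(60) = u(0 + ((60-0) mod 10)) = u(0) = 3.

3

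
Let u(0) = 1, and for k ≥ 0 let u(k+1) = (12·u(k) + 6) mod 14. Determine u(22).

u(0) = 1; u(1) = 4; u(2) = 12; u(3) = 10; u(4) = 0; u(5) = 6; u(6) = 8; u(7) = 4.
Since u(7) = u(1) = 4, the sequence is eventually periodic: after a pre-period of length 1 it cycles with period 6.
For k ≥ 1, u(k) depends only on (k - 1) mod 6. (22 - 1) mod 6 = 3, so u(22) = u(4) = 0.

0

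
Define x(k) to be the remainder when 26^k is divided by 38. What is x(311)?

x(0) = 1, x(1) = 26, x(2) = 30, x(3) = 20, x(4) = 26.
Since x(4) = x(1) = 26, the sequence is eventually periodic: after a pre-period of length 1 it cycles with period 3.
For k ≥ 1, x(k) depends only on (k - 1) mod 3. (311 - 1) mod 3 = 1, so x(311) = x(2) = 30.

30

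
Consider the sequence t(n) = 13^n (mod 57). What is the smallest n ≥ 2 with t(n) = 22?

We have t(1) = 13; t(2) = 55; t(3) = 31; t(4) = 4; t(5) = 52; t(6) = 49; t(7) = 10; t(8) = 16; t(9) = 37; t(10) = 25; t(11) = 40; t(12) = 7; t(13) = 34; t(14) = 43; t(15) = 46; t(16) = 28; t(17) = 22; t(18) = 1; t(19) = 13.
The sequence repeats with period 18.
The value 22 first appears (with n ≥ 2) at t(17).

17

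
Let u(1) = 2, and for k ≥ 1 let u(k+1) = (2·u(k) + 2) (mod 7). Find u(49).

2

u(1) = 2,  u(2) = 6,  u(3) = 0,  u(4) = 2.
Since u(4) = u(1) = 2, the sequence is periodic with period 3.
So u(49) = u(1 + ((49-1) mod 3)) = u(1) = 2.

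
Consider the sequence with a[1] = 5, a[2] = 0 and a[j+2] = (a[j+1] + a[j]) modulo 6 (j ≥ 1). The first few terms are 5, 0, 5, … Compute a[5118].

3

We have a[1] = 5, a[2] = 0, a[3] = 5, a[4] = 5, a[5] = 4, a[6] = 3, a[7] = 1, a[8] = 4, a[9] = 5, a[10] = 3, a[11] = 2, a[12] = 5, a[13] = 1, a[14] = 0, a[15] = 1, a[16] = 1, a[17] = 2, a[18] = 3, a[19] = 5, a[20] = 2, a[21] = 1, a[22] = 3, a[23] = 4, a[24] = 1, a[25] = 5, a[26] = 0.
Since (a[25], a[26]) = (a[1], a[2]) = (5, 0) (two consecutive terms determine the rest), the sequence is periodic with period 24.
(5118 - 1) mod 24 = 5, so a[5118] = a[6] = 3.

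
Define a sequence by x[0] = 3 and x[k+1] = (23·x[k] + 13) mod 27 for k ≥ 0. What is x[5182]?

6

Listing terms: x[0] = 3,  x[1] = 1,  x[2] = 9,  x[3] = 4,  x[4] = 24,  x[5] = 25,  x[6] = 21,  x[7] = 10,  x[8] = 0,  x[9] = 13,  x[10] = 15,  x[11] = 7,  x[12] = 12,  x[13] = 19,  x[14] = 18,  x[15] = 22,  x[16] = 6,  x[17] = 16,  x[18] = 3.
Since x[18] = x[0] = 3, the sequence is periodic with period 18.
So x[5182] = x[0 + ((5182-0) mod 18)] = x[16] = 6.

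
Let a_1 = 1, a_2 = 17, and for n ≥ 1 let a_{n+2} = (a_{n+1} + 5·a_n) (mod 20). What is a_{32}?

17

Computing terms: a_1 = 1, a_2 = 17, a_3 = 2, a_4 = 7, a_5 = 17, a_6 = 12, a_7 = 17, a_8 = 17, a_9 = 2.
Since (a_8, a_9) = (a_2, a_3) = (17, 2) (two consecutive terms determine the rest), the sequence is eventually periodic: after a pre-period of length 1 it cycles with period 6.
For n ≥ 2, a_n depends only on (n - 2) mod 6. (32 - 2) mod 6 = 0, so a_{32} = a_2 = 17.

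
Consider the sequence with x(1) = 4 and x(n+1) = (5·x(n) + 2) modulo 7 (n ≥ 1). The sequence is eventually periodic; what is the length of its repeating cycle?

x(1) = 4,  x(2) = 1,  x(3) = 0,  x(4) = 2,  x(5) = 5,  x(6) = 6,  x(7) = 4.
The sequence repeats with period 6.

6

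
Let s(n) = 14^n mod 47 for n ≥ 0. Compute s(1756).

7

Listing terms: s(0) = 1,  s(1) = 14,  s(2) = 8,  s(3) = 18,  s(4) = 17,  s(5) = 3,  s(6) = 42,  s(7) = 24,  s(8) = 7,  s(9) = 4,  s(10) = 9,  s(11) = 32,  s(12) = 25,  s(13) = 21,  s(14) = 12,  s(15) = 27,  s(16) = 2,  s(17) = 28,  s(18) = 16,  s(19) = 36,  s(20) = 34,  s(21) = 6,  s(22) = 37,  s(23) = 1.
Since s(23) = s(0) = 1, the sequence is periodic with period 23.
So s(1756) = s(0 + ((1756-0) mod 23)) = s(8) = 7.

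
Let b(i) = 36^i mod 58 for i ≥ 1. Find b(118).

54

Computing terms: b(1) = 36; b(2) = 20; b(3) = 24; b(4) = 52; b(5) = 16; b(6) = 54; b(7) = 30; b(8) = 36.
The sequence repeats with period 7.
(118 - 1) mod 7 = 5, so b(118) = b(6) = 54.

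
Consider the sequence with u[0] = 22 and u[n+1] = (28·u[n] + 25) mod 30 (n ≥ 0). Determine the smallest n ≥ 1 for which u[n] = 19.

3

Listing terms: u[0] = 22; u[1] = 11; u[2] = 3; u[3] = 19; u[4] = 17; u[5] = 21; u[6] = 13; u[7] = 29; u[8] = 27; u[9] = 1; u[10] = 23; u[11] = 9; u[12] = 7; u[13] = 11.
Since u[13] = u[1] = 11, the sequence is eventually periodic: after a pre-period of length 1 it cycles with period 12.
The value 19 first appears (with n ≥ 1) at u[3].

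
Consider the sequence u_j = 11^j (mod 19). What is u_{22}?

11

Computing terms: u_0 = 1; u_1 = 11; u_2 = 7; u_3 = 1.
The sequence repeats with period 3.
(22 - 0) mod 3 = 1, so u_{22} = u_1 = 11.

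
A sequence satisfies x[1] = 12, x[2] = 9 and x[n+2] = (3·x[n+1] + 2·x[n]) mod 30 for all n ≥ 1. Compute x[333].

Listing terms: x[1] = 12; x[2] = 9; x[3] = 21; x[4] = 21; x[5] = 15; x[6] = 27; x[7] = 21; x[8] = 27; x[9] = 3; x[10] = 3; x[11] = 15; x[12] = 21; x[13] = 3; x[14] = 21; x[15] = 9; x[16] = 9; x[17] = 15; x[18] = 3; x[19] = 9; x[20] = 3; x[21] = 27; x[22] = 27; x[23] = 15; x[24] = 9; x[25] = 27; x[26] = 9; x[27] = 21.
Since (x[26], x[27]) = (x[2], x[3]) = (9, 21) (two consecutive terms determine the rest), the sequence is eventually periodic: after a pre-period of length 1 it cycles with period 24.
For n ≥ 2, x[n] depends only on (n - 2) mod 24. (333 - 2) mod 24 = 19, so x[333] = x[21] = 27.

27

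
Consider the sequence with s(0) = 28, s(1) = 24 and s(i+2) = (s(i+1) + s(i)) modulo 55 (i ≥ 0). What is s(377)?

19

s(0) = 28,  s(1) = 24,  s(2) = 52,  s(3) = 21,  s(4) = 18,  s(5) = 39,  s(6) = 2,  s(7) = 41,  s(8) = 43,  s(9) = 29,  s(10) = 17,  s(11) = 46,  s(12) = 8,  s(13) = 54,  s(14) = 7,  s(15) = 6,  s(16) = 13,  s(17) = 19,  s(18) = 32,  s(19) = 51,  s(20) = 28,  s(21) = 24.
The sequence repeats with period 20.
So s(377) = s(0 + ((377-0) mod 20)) = s(17) = 19.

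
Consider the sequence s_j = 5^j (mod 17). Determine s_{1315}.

6

We have s_1 = 5,  s_2 = 8,  s_3 = 6,  s_4 = 13,  s_5 = 14,  s_6 = 2,  s_7 = 10,  s_8 = 16,  s_9 = 12,  s_{10} = 9,  s_{11} = 11,  s_{12} = 4,  s_{13} = 3,  s_{14} = 15,  s_{15} = 7,  s_{16} = 1,  s_{17} = 5.
The sequence repeats with period 16.
So s_{1315} = s_{1 + ((1315-1) mod 16)} = s_3 = 6.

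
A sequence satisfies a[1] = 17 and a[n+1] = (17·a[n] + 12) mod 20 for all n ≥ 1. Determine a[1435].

9

a[1] = 17; a[2] = 1; a[3] = 9; a[4] = 5; a[5] = 17.
The sequence repeats with period 4.
(1435 - 1) mod 4 = 2, so a[1435] = a[3] = 9.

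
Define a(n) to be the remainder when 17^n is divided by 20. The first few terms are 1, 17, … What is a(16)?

1

Listing terms: a(0) = 1; a(1) = 17; a(2) = 9; a(3) = 13; a(4) = 1.
Since a(4) = a(0) = 1, the sequence is periodic with period 4.
(16 - 0) mod 4 = 0, so a(16) = a(0) = 1.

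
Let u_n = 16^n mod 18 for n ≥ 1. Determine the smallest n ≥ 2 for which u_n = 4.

2

Computing terms: u_1 = 16; u_2 = 4; u_3 = 10; u_4 = 16.
The sequence repeats with period 3.
The value 4 first appears (with n ≥ 2) at u_2.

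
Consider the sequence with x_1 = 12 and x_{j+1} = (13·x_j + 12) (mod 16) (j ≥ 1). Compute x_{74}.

x_1 = 12, x_2 = 8, x_3 = 4, x_4 = 0, x_5 = 12.
The sequence repeats with period 4.
So x_{74} = x_{1 + ((74-1) mod 4)} = x_2 = 8.

8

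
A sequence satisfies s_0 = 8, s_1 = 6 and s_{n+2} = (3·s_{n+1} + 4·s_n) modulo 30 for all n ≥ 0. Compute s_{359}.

18

We have s_0 = 8, s_1 = 6, s_2 = 20, s_3 = 24, s_4 = 2, s_5 = 12, s_6 = 14, s_7 = 0, s_8 = 26, s_9 = 18, s_{10} = 8, s_{11} = 6.
The sequence repeats with period 10.
So s_{359} = s_{0 + ((359-0) mod 10)} = s_9 = 18.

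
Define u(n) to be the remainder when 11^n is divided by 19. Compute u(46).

Listing terms: u(0) = 1,  u(1) = 11,  u(2) = 7,  u(3) = 1.
The sequence repeats with period 3.
So u(46) = u(0 + ((46-0) mod 3)) = u(1) = 11.

11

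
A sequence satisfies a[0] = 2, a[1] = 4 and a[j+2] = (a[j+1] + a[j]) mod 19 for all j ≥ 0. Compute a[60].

4

Computing terms: a[0] = 2,  a[1] = 4,  a[2] = 6,  a[3] = 10,  a[4] = 16,  a[5] = 7,  a[6] = 4,  a[7] = 11,  a[8] = 15,  a[9] = 7,  a[10] = 3,  a[11] = 10,  a[12] = 13,  a[13] = 4,  a[14] = 17,  a[15] = 2,  a[16] = 0,  a[17] = 2,  a[18] = 2,  a[19] = 4.
The sequence repeats with period 18.
So a[60] = a[0 + ((60-0) mod 18)] = a[6] = 4.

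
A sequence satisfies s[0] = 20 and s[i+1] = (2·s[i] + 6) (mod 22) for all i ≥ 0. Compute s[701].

2

s[0] = 20,  s[1] = 2,  s[2] = 10,  s[3] = 4,  s[4] = 14,  s[5] = 12,  s[6] = 8,  s[7] = 0,  s[8] = 6,  s[9] = 18,  s[10] = 20.
Since s[10] = s[0] = 20, the sequence is periodic with period 10.
(701 - 0) mod 10 = 1, so s[701] = s[1] = 2.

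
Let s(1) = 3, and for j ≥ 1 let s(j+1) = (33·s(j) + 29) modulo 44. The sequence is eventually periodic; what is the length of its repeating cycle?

4

Computing terms: s(1) = 3; s(2) = 40; s(3) = 29; s(4) = 18; s(5) = 7; s(6) = 40.
Since s(6) = s(2) = 40, the sequence is eventually periodic: after a pre-period of length 1 it cycles with period 4.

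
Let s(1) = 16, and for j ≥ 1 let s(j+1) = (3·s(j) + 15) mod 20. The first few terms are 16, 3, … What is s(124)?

s(1) = 16, s(2) = 3, s(3) = 4, s(4) = 7, s(5) = 16.
The sequence repeats with period 4.
(124 - 1) mod 4 = 3, so s(124) = s(4) = 7.

7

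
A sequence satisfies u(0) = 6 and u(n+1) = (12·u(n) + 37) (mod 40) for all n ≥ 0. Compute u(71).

We have u(0) = 6, u(1) = 29, u(2) = 25, u(3) = 17, u(4) = 1, u(5) = 9, u(6) = 25.
Since u(6) = u(2) = 25, the sequence is eventually periodic: after a pre-period of length 2 it cycles with period 4.
For n ≥ 2, u(n) depends only on (n - 2) mod 4. (71 - 2) mod 4 = 1, so u(71) = u(3) = 17.

17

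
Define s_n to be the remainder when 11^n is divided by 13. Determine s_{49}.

We have s_0 = 1,  s_1 = 11,  s_2 = 4,  s_3 = 5,  s_4 = 3,  s_5 = 7,  s_6 = 12,  s_7 = 2,  s_8 = 9,  s_9 = 8,  s_{10} = 10,  s_{11} = 6,  s_{12} = 1.
The sequence repeats with period 12.
So s_{49} = s_{0 + ((49-0) mod 12)} = s_1 = 11.

11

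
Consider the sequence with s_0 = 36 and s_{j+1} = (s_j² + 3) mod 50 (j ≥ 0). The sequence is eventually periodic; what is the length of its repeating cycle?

Computing terms: s_0 = 36, s_1 = 49, s_2 = 4, s_3 = 19, s_4 = 14, s_5 = 49.
Since s_5 = s_1 = 49, the sequence is eventually periodic: after a pre-period of length 1 it cycles with period 4.

4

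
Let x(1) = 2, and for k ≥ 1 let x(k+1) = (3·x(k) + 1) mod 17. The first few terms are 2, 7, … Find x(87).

We have x(1) = 2,  x(2) = 7,  x(3) = 5,  x(4) = 16,  x(5) = 15,  x(6) = 12,  x(7) = 3,  x(8) = 10,  x(9) = 14,  x(10) = 9,  x(11) = 11,  x(12) = 0,  x(13) = 1,  x(14) = 4,  x(15) = 13,  x(16) = 6,  x(17) = 2.
Since x(17) = x(1) = 2, the sequence is periodic with period 16.
(87 - 1) mod 16 = 6, so x(87) = x(7) = 3.

3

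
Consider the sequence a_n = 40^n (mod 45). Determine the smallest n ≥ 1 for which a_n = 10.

3

a_0 = 1, a_1 = 40, a_2 = 25, a_3 = 10, a_4 = 40.
Since a_4 = a_1 = 40, the sequence is eventually periodic: after a pre-period of length 1 it cycles with period 3.
The value 10 first appears (with n ≥ 1) at a_3.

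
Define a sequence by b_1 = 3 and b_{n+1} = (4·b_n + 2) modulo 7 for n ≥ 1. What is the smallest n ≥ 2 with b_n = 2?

Computing terms: b_1 = 3, b_2 = 0, b_3 = 2, b_4 = 3.
The sequence repeats with period 3.
The value 2 first appears (with n ≥ 2) at b_3.

3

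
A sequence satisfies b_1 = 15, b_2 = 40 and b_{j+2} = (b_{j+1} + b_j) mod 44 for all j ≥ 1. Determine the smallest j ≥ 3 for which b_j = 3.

10

Computing terms: b_1 = 15; b_2 = 40; b_3 = 11; b_4 = 7; b_5 = 18; b_6 = 25; b_7 = 43; b_8 = 24; b_9 = 23; b_{10} = 3; b_{11} = 26; b_{12} = 29; b_{13} = 11; b_{14} = 40; b_{15} = 7; b_{16} = 3; b_{17} = 10; b_{18} = 13; b_{19} = 23; b_{20} = 36; b_{21} = 15; b_{22} = 7; b_{23} = 22; b_{24} = 29; b_{25} = 7; b_{26} = 36; b_{27} = 43; b_{28} = 35; b_{29} = 34; b_{30} = 25; b_{31} = 15; b_{32} = 40.
The sequence repeats with period 30.
The value 3 first appears (with j ≥ 3) at b_{10}.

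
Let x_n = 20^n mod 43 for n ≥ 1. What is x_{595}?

37

x_1 = 20; x_2 = 13; x_3 = 2; x_4 = 40; x_5 = 26; x_6 = 4; x_7 = 37; x_8 = 9; x_9 = 8; x_{10} = 31; x_{11} = 18; x_{12} = 16; x_{13} = 19; x_{14} = 36; x_{15} = 32; x_{16} = 38; x_{17} = 29; x_{18} = 21; x_{19} = 33; x_{20} = 15; x_{21} = 42; x_{22} = 23; x_{23} = 30; x_{24} = 41; x_{25} = 3; x_{26} = 17; x_{27} = 39; x_{28} = 6; x_{29} = 34; x_{30} = 35; x_{31} = 12; x_{32} = 25; x_{33} = 27; x_{34} = 24; x_{35} = 7; x_{36} = 11; x_{37} = 5; x_{38} = 14; x_{39} = 22; x_{40} = 10; x_{41} = 28; x_{42} = 1; x_{43} = 20.
The sequence repeats with period 42.
So x_{595} = x_{1 + ((595-1) mod 42)} = x_7 = 37.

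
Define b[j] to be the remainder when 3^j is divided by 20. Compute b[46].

b[1] = 3,  b[2] = 9,  b[3] = 7,  b[4] = 1,  b[5] = 3.
The sequence repeats with period 4.
(46 - 1) mod 4 = 1, so b[46] = b[2] = 9.

9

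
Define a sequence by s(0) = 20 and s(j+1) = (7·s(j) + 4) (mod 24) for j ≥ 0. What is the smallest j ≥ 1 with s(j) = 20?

s(0) = 20; s(1) = 0; s(2) = 4; s(3) = 8; s(4) = 12; s(5) = 16; s(6) = 20.
The sequence repeats with period 6.
The value 20 next appears (with j ≥ 1) at s(6).

6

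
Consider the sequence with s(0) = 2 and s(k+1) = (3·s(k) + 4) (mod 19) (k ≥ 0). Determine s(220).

18

Listing terms: s(0) = 2,  s(1) = 10,  s(2) = 15,  s(3) = 11,  s(4) = 18,  s(5) = 1,  s(6) = 7,  s(7) = 6,  s(8) = 3,  s(9) = 13,  s(10) = 5,  s(11) = 0,  s(12) = 4,  s(13) = 16,  s(14) = 14,  s(15) = 8,  s(16) = 9,  s(17) = 12,  s(18) = 2.
The sequence repeats with period 18.
(220 - 0) mod 18 = 4, so s(220) = s(4) = 18.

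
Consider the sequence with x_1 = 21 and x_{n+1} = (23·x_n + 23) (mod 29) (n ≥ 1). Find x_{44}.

Listing terms: x_1 = 21; x_2 = 13; x_3 = 3; x_4 = 5; x_5 = 22; x_6 = 7; x_7 = 10; x_8 = 21.
The sequence repeats with period 7.
(44 - 1) mod 7 = 1, so x_{44} = x_2 = 13.

13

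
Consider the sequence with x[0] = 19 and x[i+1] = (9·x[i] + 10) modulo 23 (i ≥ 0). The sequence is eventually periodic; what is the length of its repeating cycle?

x[0] = 19, x[1] = 20, x[2] = 6, x[3] = 18, x[4] = 11, x[5] = 17, x[6] = 2, x[7] = 5, x[8] = 9, x[9] = 22, x[10] = 1, x[11] = 19.
The sequence repeats with period 11.

11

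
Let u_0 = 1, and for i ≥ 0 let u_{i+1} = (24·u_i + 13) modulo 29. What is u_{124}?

Computing terms: u_0 = 1; u_1 = 8; u_2 = 2; u_3 = 3; u_4 = 27; u_5 = 23; u_6 = 14; u_7 = 1.
The sequence repeats with period 7.
(124 - 0) mod 7 = 5, so u_{124} = u_5 = 23.

23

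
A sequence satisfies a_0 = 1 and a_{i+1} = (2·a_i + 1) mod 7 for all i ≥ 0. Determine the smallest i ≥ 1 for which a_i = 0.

2

We have a_0 = 1; a_1 = 3; a_2 = 0; a_3 = 1.
The sequence repeats with period 3.
The value 0 first appears (with i ≥ 1) at a_2.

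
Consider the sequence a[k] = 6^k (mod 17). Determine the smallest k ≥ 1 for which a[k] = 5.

Listing terms: a[0] = 1,  a[1] = 6,  a[2] = 2,  a[3] = 12,  a[4] = 4,  a[5] = 7,  a[6] = 8,  a[7] = 14,  a[8] = 16,  a[9] = 11,  a[10] = 15,  a[11] = 5,  a[12] = 13,  a[13] = 10,  a[14] = 9,  a[15] = 3,  a[16] = 1.
The sequence repeats with period 16.
The value 5 first appears (with k ≥ 1) at a[11].

11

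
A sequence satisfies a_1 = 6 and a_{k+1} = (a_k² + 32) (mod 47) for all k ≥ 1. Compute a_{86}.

21

Computing terms: a_1 = 6, a_2 = 21, a_3 = 3, a_4 = 41, a_5 = 21.
Since a_5 = a_2 = 21, the sequence is eventually periodic: after a pre-period of length 1 it cycles with period 3.
For k ≥ 2, a_k depends only on (k - 2) mod 3. (86 - 2) mod 3 = 0, so a_{86} = a_2 = 21.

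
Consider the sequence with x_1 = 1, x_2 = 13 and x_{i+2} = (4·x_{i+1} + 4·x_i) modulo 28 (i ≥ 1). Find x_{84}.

4

x_1 = 1, x_2 = 13, x_3 = 0, x_4 = 24, x_5 = 12, x_6 = 4, x_7 = 8, x_8 = 20, x_9 = 0, x_{10} = 24.
Since (x_9, x_{10}) = (x_3, x_4) = (0, 24) (two consecutive terms determine the rest), the sequence is eventually periodic: after a pre-period of length 2 it cycles with period 6.
For i ≥ 3, x_i depends only on (i - 3) mod 6. (84 - 3) mod 6 = 3, so x_{84} = x_6 = 4.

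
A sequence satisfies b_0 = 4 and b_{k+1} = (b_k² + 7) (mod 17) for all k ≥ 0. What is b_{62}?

b_0 = 4,  b_1 = 6,  b_2 = 9,  b_3 = 3,  b_4 = 16,  b_5 = 8,  b_6 = 3.
Since b_6 = b_3 = 3, the sequence is eventually periodic: after a pre-period of length 3 it cycles with period 3.
For k ≥ 3, b_k depends only on (k - 3) mod 3. (62 - 3) mod 3 = 2, so b_{62} = b_5 = 8.

8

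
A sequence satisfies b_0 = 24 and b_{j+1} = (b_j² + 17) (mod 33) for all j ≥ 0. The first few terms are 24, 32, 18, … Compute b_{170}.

Listing terms: b_0 = 24, b_1 = 32, b_2 = 18, b_3 = 11, b_4 = 6, b_5 = 20, b_6 = 21, b_7 = 29, b_8 = 0, b_9 = 17, b_{10} = 9, b_{11} = 32.
Since b_{11} = b_1 = 32, the sequence is eventually periodic: after a pre-period of length 1 it cycles with period 10.
For j ≥ 1, b_j depends only on (j - 1) mod 10. (170 - 1) mod 10 = 9, so b_{170} = b_{10} = 9.

9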